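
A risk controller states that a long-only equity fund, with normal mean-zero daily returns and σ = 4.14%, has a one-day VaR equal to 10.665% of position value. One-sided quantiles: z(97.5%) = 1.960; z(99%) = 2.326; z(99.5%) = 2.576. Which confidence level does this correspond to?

Implied z = VaR/σ = 10.665 / 4.14 = 2.576.
This matches z(99.5%) = 2.576.

99.5%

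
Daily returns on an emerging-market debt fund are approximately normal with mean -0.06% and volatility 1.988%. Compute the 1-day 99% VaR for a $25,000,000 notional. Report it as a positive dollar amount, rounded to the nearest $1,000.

$1,171,000

At 99% one-sided, z = 2.326.
VaR = −μ + z·σ = −(-0.06%) + 2.326 × 1.988% = 4.684%.
On $25,000,000: 0.04684 × $25,000,000 = $1,171,000.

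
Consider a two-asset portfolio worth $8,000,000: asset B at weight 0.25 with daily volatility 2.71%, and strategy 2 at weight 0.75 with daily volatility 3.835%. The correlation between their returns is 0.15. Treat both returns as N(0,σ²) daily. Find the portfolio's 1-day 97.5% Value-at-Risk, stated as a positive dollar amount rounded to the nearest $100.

σ_p² = 0.25²·2.71² + 0.75²·3.835² + 2·0.15·0.25·0.75·2.71·3.835 = 9.3164 (%²).
σ_p = √9.3164 = 3.052%.
At 97.5%, z = 1.960.
VaR = 1.960 × 3.052% = 5.982%; on $8,000,000 that is $478,560.

$478,600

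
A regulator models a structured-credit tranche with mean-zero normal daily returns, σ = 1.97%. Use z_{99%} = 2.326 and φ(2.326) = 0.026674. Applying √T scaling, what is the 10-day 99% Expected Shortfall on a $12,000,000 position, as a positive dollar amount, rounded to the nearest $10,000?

σ_{10d} = 1.97% × √10 = 6.230%.
ES multiplier = φ(z)/(1−α) = 0.026674/0.01 = 2.667.
ES = 6.230% × 2.667 = 16.615%; on $12,000,000: $1,993,800.

$1,990,000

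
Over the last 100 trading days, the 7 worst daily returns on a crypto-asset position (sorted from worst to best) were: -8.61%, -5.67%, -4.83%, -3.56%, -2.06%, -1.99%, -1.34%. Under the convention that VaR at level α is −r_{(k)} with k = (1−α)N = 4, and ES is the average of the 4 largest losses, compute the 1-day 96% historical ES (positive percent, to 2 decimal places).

5.67%

The 4 worst returns sum to -22.67%.
ES = −(-22.67%) / 4 = 5.6675% ≈ 5.67%.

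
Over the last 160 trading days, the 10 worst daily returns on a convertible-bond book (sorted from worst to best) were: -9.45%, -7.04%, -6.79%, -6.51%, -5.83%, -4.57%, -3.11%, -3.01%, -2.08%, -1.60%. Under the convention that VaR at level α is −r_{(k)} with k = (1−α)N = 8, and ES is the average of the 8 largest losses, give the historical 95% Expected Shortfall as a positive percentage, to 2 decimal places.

5.79%

The 8 worst returns sum to -46.31%.
ES = −(-46.31%) / 8 = 5.78875% ≈ 5.79%.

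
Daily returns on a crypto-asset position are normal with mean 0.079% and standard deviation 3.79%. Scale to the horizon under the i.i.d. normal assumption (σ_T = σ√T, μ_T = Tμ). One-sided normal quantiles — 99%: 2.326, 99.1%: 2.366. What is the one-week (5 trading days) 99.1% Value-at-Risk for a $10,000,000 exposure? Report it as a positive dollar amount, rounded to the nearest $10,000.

σ_{5d} = 3.79% × √5 = 8.475%; μ_{5d} = 5 × 0.079% = 0.395%.
VaR = −(0.395%) + 2.366 × 8.475% = 19.657%.
On $10,000,000: 0.19657 × $10,000,000 = $1,965,700.

$1,970,000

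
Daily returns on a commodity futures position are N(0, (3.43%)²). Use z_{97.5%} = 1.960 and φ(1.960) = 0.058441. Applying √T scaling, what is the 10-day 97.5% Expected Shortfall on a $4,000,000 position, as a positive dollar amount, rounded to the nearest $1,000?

$1,014,000

σ_{10d} = 3.43% × √10 = 10.847%.
ES multiplier = φ(z)/(1−α) = 0.058441/0.025 = 2.338.
ES = 10.847% × 2.338 = 25.360%; on $4,000,000: $1,014,400.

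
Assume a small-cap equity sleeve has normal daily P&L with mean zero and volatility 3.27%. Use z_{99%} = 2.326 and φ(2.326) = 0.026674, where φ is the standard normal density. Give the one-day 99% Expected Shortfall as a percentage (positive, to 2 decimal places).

8.72%

Tail multiplier: φ(z)/(1−α) = 0.026674 / 0.01 = 2.667.
ES = 3.27% × 2.667 = 8.721%.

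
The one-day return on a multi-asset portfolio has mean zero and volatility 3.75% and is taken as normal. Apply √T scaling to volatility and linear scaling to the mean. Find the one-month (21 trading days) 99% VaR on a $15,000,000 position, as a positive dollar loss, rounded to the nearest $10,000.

$6,000,000

At 99%, z = 2.326.
σ_{21d} = 3.75% × √21 = 17.185%.
VaR = 2.326 × 17.185% = 39.972%.
On $15,000,000: 0.39972 × $15,000,000 = $5,995,800.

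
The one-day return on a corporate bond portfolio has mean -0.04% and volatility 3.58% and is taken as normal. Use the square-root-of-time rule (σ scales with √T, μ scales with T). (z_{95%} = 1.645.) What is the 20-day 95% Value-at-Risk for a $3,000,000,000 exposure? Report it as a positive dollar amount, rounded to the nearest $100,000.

$814,100,000

σ_{20d} = 3.58% × √20 = 16.010%; μ_{20d} = 20 × -0.04% = -0.800%.
VaR = −(-0.800%) + 1.645 × 16.010% = 27.136%.
On $3,000,000,000: 0.27136 × $3,000,000,000 = $814,080,000.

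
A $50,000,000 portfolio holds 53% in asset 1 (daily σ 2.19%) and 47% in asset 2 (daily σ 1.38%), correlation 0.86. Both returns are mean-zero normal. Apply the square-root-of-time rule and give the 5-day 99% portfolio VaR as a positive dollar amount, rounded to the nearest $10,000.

$4,550,000

σ_p = √(0.53²·2.19² + 0.47²·1.38² + 2·0.86·0.53·0.47·2.19·1.38) = 1.750%.
σ_{5d} = 1.750% × √5 = 3.913%.
z(99%) = 2.326.
VaR = 2.326 × 3.913% = 9.102%; on $50,000,000 that is $4,551,000.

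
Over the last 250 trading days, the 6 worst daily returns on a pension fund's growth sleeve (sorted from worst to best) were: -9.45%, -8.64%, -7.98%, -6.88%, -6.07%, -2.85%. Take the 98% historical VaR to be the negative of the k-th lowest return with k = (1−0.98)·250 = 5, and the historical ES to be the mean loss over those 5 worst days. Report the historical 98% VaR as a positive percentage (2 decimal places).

6.07%

k = 5; the 5th lowest return is -6.07%, so VaR = 6.07%.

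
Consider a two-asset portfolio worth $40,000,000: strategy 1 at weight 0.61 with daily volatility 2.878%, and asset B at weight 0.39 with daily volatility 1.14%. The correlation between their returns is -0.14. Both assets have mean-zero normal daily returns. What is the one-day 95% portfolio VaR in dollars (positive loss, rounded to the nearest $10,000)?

σ_p² = 0.61²·2.878² + 0.39²·1.14² + 2·-0.14·0.61·0.39·2.878·1.14 = 3.0612 (%²).
σ_p = √3.0612 = 1.750%.
At 95%, z = 1.645.
VaR = 1.645 × 1.750% = 2.879%; on $40,000,000 that is $1,151,600.

$1,150,000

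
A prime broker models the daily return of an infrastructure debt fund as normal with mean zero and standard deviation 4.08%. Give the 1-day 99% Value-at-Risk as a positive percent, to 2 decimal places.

9.49%

At 99% one-sided, z = 2.326.
VaR = z·σ = 2.326 × 4.08% = 9.490%.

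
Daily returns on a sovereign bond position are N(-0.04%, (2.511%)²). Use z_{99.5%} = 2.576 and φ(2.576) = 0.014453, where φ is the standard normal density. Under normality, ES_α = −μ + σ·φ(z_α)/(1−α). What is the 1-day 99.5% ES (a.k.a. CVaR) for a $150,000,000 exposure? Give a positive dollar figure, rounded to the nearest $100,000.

$10,900,000

Tail multiplier: φ(z)/(1−α) = 0.014453 / 0.005 = 2.891.
ES = −(-0.04%) + 2.511% × 2.891 = 7.299%.
On $150,000,000: 0.07299 × $150,000,000 = $10,948,500.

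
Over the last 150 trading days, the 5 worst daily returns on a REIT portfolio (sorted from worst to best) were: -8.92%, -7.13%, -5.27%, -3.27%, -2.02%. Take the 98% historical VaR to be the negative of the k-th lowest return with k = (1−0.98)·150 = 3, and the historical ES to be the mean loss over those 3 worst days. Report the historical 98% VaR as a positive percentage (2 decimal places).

5.27%

k = 3; the 3rd lowest return is -5.27%, so VaR = 5.27%.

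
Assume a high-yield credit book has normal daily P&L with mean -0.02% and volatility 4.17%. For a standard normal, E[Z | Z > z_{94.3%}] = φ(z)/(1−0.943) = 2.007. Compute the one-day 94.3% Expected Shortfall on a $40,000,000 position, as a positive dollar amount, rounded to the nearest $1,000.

ES = −(-0.02%) + 4.17% × 2.007 = 8.389%.
On $40,000,000: 0.08389 × $40,000,000 = $3,355,600.

$3,356,000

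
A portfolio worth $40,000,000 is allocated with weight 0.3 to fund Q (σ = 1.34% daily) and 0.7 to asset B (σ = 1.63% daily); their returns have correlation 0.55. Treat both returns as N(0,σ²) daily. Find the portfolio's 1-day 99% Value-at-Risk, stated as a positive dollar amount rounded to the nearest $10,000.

σ_p² = 0.3²·1.34² + 0.7²·1.63² + 2·0.55·0.3·0.7·1.34·1.63 = 1.9680 (%²).
σ_p = √1.9680 = 1.403%.
At 99%, z = 2.326.
VaR = 2.326 × 1.403% = 3.263%; on $40,000,000 that is $1,305,200.

$1,310,000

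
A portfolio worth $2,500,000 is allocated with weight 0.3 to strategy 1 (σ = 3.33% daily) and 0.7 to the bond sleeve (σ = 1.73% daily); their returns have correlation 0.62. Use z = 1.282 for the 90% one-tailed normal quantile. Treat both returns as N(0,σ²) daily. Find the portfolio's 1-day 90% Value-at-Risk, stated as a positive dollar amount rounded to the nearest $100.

σ_p² = 0.3²·3.33² + 0.7²·1.73² + 2·0.62·0.3·0.7·3.33·1.73 = 3.9647 (%²).
σ_p = √3.9647 = 1.991%.
VaR = 1.282 × 1.991% = 2.552%; on $2,500,000 that is $63,800.

$63,800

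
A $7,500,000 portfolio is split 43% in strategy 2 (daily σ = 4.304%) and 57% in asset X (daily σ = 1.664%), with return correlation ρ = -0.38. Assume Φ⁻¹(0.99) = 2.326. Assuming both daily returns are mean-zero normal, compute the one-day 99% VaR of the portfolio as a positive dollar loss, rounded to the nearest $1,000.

σ_p² = 0.43²·4.304² + 0.57²·1.664² + 2·-0.38·0.43·0.57·4.304·1.664 = 2.9907 (%²).
σ_p = √2.9907 = 1.729%.
VaR = 2.326 × 1.729% = 4.022%; on $7,500,000 that is $301,650.

$302,000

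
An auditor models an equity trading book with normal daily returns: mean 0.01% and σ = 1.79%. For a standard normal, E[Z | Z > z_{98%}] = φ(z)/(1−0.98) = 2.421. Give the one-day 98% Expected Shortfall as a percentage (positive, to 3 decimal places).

ES = −(0.01%) + 1.79% × 2.421 = 4.324%.

4.324%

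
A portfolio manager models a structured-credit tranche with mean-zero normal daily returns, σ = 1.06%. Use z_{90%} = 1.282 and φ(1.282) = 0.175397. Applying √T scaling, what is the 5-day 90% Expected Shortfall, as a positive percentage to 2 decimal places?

σ_{5d} = 1.06% × √5 = 2.370%.
ES multiplier = φ(z)/(1−α) = 0.175397/0.1 = 1.754.
ES = 2.370% × 1.754 = 4.157%.

4.16%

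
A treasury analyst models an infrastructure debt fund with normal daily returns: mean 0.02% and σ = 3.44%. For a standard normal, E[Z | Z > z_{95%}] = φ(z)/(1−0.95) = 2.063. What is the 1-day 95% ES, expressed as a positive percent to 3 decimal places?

ES = −(0.02%) + 3.44% × 2.063 = 7.077%.

7.077%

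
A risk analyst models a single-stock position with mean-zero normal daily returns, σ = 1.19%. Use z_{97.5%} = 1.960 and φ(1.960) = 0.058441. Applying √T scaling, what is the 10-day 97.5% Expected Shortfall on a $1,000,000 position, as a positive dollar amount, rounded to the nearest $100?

σ_{10d} = 1.19% × √10 = 3.763%.
ES multiplier = φ(z)/(1−α) = 0.058441/0.025 = 2.338.
ES = 3.763% × 2.338 = 8.798%; on $1,000,000: $87,980.

$88,000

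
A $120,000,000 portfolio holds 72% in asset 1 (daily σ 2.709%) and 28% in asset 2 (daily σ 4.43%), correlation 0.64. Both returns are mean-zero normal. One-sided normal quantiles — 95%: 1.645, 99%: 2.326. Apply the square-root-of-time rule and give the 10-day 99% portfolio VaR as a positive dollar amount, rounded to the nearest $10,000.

$25,640,000

σ_p = √(0.72²·2.709² + 0.28²·4.43² + 2·0.64·0.72·0.28·2.709·4.43) = 2.905%.
σ_{10d} = 2.905% × √10 = 9.186%.
VaR = 2.326 × 9.186% = 21.367%; on $120,000,000 that is $25,640,400.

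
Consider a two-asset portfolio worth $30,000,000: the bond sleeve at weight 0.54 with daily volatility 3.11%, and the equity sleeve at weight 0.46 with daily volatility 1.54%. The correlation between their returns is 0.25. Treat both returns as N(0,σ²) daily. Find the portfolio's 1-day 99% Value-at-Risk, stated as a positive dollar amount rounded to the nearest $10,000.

σ_p² = 0.54²·3.11² + 0.46²·1.54² + 2·0.25·0.54·0.46·3.11·1.54 = 3.9171 (%²).
σ_p = √3.9171 = 1.979%.
At 99%, z = 2.326.
VaR = 2.326 × 1.979% = 4.603%; on $30,000,000 that is $1,380,900.

$1,380,000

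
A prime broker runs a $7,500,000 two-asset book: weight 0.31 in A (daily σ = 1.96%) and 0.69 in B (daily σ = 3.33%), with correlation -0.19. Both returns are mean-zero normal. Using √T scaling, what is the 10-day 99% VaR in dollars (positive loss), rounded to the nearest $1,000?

$1,248,000

σ_p = √(0.31²·1.96² + 0.69²·3.33² + 2·-0.19·0.31·0.69·1.96·3.33) = 2.262%.
σ_{10d} = 2.262% × √10 = 7.153%.
z(99%) = 2.326.
VaR = 2.326 × 7.153% = 16.638%; on $7,500,000 that is $1,247,850.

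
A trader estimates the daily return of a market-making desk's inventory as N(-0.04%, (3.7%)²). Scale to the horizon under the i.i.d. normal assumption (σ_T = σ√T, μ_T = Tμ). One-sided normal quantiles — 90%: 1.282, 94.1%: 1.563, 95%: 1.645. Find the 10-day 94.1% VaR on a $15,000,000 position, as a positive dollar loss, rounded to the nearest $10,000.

σ_{10d} = 3.7% × √10 = 11.700%; μ_{10d} = 10 × -0.04% = -0.400%.
VaR = −(-0.400%) + 1.563 × 11.700% = 18.687%.
On $15,000,000: 0.18687 × $15,000,000 = $2,803,050.

$2,800,000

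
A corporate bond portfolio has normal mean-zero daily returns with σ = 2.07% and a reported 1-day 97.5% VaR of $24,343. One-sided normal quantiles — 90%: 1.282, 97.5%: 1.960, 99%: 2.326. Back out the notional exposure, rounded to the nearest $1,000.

$600,000

VaR as a fraction of value: z·σ = 1.960 × 2.07% = 4.0572%.
Position = $24,343 / 0.040572 = $599,995.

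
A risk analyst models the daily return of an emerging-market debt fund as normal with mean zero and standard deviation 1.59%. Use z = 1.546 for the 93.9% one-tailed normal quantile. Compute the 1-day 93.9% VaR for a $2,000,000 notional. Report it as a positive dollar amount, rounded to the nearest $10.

$49,160

VaR = z·σ = 1.546 × 1.59% = 2.458%.
On $2,000,000: 0.02458 × $2,000,000 = $49,160.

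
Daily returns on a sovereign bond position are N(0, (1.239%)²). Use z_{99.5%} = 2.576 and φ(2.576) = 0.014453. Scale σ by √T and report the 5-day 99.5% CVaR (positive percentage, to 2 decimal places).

8.01%

σ_{5d} = 1.239% × √5 = 2.770%.
ES multiplier = φ(z)/(1−α) = 0.014453/0.005 = 2.891.
ES = 2.770% × 2.891 = 8.008%.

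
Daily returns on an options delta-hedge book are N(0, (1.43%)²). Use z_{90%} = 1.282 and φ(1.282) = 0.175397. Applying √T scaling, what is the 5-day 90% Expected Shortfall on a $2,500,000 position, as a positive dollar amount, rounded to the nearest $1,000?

σ_{5d} = 1.43% × √5 = 3.198%.
ES multiplier = φ(z)/(1−α) = 0.175397/0.1 = 1.754.
ES = 3.198% × 1.754 = 5.609%; on $2,500,000: $140,225.

$140,000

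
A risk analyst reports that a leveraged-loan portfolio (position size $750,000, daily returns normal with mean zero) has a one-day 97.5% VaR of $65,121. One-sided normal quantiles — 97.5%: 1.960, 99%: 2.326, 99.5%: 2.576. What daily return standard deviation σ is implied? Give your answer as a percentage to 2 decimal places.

VaR as a fraction: $65,121 / $750,000 = 8.683%.
σ = VaR / z = 8.683% / 1.960 = 4.430%.

4.43%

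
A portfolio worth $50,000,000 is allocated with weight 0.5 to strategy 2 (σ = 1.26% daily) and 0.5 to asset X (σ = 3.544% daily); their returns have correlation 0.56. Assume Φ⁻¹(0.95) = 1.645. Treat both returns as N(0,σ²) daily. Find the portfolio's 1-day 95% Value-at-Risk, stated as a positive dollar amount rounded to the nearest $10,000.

$1,800,000

σ_p² = 0.5²·1.26² + 0.5²·3.544² + 2·0.56·0.5·0.5·1.26·3.544 = 4.7872 (%²).
σ_p = √4.7872 = 2.188%.
VaR = 1.645 × 2.188% = 3.599%; on $50,000,000 that is $1,799,500.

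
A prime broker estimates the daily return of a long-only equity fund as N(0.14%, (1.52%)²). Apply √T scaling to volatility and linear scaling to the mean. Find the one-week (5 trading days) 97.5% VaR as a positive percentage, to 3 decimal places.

5.962%

At 97.5%, z = 1.960.
σ_{5d} = 1.52% × √5 = 3.399%; μ_{5d} = 5 × 0.14% = 0.700%.
VaR = −(0.700%) + 1.960 × 3.399% = 5.962%.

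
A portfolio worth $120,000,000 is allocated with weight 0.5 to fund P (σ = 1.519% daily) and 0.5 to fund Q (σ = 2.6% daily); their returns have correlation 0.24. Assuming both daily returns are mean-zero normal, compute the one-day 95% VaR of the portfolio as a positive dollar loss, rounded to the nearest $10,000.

σ_p² = 0.5²·1.519² + 0.5²·2.6² + 2·0.24·0.5·0.5·1.519·2.6 = 2.7408 (%²).
σ_p = √2.7408 = 1.656%.
At 95%, z = 1.645.
VaR = 1.645 × 1.656% = 2.724%; on $120,000,000 that is $3,268,800.

$3,270,000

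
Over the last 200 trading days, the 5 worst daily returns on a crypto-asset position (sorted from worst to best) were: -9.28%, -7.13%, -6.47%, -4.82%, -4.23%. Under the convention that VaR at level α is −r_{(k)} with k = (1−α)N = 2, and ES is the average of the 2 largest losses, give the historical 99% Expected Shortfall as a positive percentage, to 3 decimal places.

The 2 worst returns sum to -16.41%.
ES = −(-16.41%) / 2 = 8.205%.

8.205%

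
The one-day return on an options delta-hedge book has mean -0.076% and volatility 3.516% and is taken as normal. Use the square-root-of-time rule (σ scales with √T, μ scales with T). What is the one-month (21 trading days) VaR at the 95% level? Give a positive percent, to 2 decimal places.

28.10%

At 95%, z = 1.645.
σ_{21d} = 3.516% × √21 = 16.112%; μ_{21d} = 21 × -0.076% = -1.596%.
VaR = −(-1.596%) + 1.645 × 16.112% = 28.100%.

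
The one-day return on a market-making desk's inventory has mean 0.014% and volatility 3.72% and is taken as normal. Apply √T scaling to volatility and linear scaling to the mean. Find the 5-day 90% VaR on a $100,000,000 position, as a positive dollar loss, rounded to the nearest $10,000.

At 90%, z = 1.282.
σ_{5d} = 3.72% × √5 = 8.318%; μ_{5d} = 5 × 0.014% = 0.070%.
VaR = −(0.070%) + 1.282 × 8.318% = 10.594%.
On $100,000,000: 0.10594 × $100,000,000 = $10,594,000.

$10,590,000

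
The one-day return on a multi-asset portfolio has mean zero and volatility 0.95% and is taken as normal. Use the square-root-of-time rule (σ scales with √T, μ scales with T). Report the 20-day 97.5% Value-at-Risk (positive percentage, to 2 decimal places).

8.33%

At 97.5%, z = 1.960.
σ_{20d} = 0.95% × √20 = 4.249%.
VaR = 1.960 × 4.249% = 8.328%.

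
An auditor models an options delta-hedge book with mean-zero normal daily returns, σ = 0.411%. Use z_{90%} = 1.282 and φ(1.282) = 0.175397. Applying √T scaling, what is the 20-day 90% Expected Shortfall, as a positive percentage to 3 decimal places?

3.224%

σ_{20d} = 0.411% × √20 = 1.838%.
ES multiplier = φ(z)/(1−α) = 0.175397/0.1 = 1.754.
ES = 1.838% × 1.754 = 3.224%.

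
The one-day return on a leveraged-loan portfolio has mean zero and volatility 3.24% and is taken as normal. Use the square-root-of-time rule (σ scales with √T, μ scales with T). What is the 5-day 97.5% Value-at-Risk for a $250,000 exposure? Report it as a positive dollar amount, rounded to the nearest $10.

$35,500

At 97.5%, z = 1.960.
σ_{5d} = 3.24% × √5 = 7.245%.
VaR = 1.960 × 7.245% = 14.200%.
On $250,000: 0.14200 × $250,000 = $35,500.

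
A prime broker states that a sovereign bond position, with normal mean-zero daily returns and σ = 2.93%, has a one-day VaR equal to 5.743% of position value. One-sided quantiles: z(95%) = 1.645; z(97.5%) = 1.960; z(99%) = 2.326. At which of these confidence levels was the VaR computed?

Implied z = VaR/σ = 5.743 / 2.93 = 1.960.
This matches z(97.5%) = 1.960.

97.5%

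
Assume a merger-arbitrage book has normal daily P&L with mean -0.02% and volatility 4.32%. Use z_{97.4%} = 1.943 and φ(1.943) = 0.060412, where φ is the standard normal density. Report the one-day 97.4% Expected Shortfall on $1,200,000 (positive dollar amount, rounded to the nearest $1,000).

$121,000

Tail multiplier: φ(z)/(1−α) = 0.060412 / 0.026 = 2.324.
ES = −(-0.02%) + 4.32% × 2.324 = 10.060%.
On $1,200,000: 0.10060 × $1,200,000 = $120,720.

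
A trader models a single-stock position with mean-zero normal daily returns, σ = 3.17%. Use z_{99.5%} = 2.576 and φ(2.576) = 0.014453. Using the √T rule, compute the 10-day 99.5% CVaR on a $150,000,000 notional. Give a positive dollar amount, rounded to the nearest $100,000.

$43,500,000

σ_{10d} = 3.17% × √10 = 10.024%.
ES multiplier = φ(z)/(1−α) = 0.014453/0.005 = 2.891.
ES = 10.024% × 2.891 = 28.979%; on $150,000,000: $43,468,500.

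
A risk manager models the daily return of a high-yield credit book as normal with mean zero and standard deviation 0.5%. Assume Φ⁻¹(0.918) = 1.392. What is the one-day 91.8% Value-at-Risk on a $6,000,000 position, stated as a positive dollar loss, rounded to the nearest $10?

$41,760

VaR = z·σ = 1.392 × 0.5% = 0.696%.
On $6,000,000: 0.00696 × $6,000,000 = $41,760.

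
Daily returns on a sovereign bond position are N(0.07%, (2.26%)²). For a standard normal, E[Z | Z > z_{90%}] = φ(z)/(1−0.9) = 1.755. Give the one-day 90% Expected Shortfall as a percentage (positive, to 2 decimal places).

3.90%

ES = −(0.07%) + 2.26% × 1.755 = 3.896%.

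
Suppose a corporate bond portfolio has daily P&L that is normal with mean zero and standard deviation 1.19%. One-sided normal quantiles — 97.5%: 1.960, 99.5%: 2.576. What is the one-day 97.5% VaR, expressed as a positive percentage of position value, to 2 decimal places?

2.33%

VaR = z·σ = 1.960 × 1.19% = 2.332%.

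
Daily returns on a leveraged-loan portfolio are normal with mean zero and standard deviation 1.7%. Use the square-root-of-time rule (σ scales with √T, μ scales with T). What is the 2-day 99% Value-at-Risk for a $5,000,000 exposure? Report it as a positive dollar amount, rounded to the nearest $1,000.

At 99%, z = 2.326.
σ_{2d} = 1.7% × √2 = 2.404%.
VaR = 2.326 × 2.404% = 5.592%.
On $5,000,000: 0.05592 × $5,000,000 = $279,600.

$280,000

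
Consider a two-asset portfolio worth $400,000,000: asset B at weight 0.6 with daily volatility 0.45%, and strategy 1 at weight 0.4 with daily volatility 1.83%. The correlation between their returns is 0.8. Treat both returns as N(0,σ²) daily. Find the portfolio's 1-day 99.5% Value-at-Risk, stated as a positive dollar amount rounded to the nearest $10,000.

σ_p² = 0.6²·0.45² + 0.4²·1.83² + 2·0.8·0.6·0.4·0.45·1.83 = 0.9249 (%²).
σ_p = √0.9249 = 0.962%.
At 99.5%, z = 2.576.
VaR = 2.576 × 0.962% = 2.478%; on $400,000,000 that is $9,912,000.

$9,910,000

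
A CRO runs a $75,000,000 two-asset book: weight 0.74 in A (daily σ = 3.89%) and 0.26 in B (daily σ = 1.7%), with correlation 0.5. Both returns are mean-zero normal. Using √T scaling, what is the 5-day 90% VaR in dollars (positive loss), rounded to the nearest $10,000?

σ_p = √(0.74²·3.89² + 0.26²·1.7² + 2·0.5·0.74·0.26·3.89·1.7) = 3.123%.
σ_{5d} = 3.123% × √5 = 6.983%.
z(90%) = 1.282.
VaR = 1.282 × 6.983% = 8.952%; on $75,000,000 that is $6,714,000.

$6,710,000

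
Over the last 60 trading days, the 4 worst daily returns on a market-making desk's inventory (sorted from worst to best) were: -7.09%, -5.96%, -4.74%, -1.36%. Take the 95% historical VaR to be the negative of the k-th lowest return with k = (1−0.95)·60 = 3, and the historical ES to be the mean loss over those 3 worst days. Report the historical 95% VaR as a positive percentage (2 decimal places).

4.74%

k = 3; the 3rd lowest return is -4.74%, so VaR = 4.74%.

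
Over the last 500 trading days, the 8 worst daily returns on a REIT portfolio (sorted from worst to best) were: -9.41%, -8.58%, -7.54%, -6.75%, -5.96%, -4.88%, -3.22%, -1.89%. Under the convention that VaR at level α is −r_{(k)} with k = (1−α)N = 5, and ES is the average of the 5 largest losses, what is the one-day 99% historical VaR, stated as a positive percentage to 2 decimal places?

5.96%

k = 5; the 5th lowest return is -5.96%, so VaR = 5.96%.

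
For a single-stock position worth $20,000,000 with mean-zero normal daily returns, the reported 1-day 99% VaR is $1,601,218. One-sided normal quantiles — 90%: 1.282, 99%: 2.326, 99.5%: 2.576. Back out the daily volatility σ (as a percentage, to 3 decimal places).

VaR as a fraction: $1,601,218 / $20,000,000 = 8.006%.
σ = VaR / z = 8.006% / 2.326 = 3.442%.

3.442%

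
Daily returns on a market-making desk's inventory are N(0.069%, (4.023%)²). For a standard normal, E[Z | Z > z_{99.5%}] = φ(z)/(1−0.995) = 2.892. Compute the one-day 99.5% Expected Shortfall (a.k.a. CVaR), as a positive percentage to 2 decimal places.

ES = −(0.069%) + 4.023% × 2.892 = 11.566%.

11.57%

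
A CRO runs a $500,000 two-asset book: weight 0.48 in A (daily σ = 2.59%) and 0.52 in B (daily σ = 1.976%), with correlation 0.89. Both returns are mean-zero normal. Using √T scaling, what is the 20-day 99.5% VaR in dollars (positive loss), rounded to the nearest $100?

σ_p = √(0.48²·2.59² + 0.52²·1.976² + 2·0.89·0.48·0.52·2.59·1.976) = 2.208%.
σ_{20d} = 2.208% × √20 = 9.874%.
z(99.5%) = 2.576.
VaR = 2.576 × 9.874% = 25.435%; on $500,000 that is $127,175.

$127,200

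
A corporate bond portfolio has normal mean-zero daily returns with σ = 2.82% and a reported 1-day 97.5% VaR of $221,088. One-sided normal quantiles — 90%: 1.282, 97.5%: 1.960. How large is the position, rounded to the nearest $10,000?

$4,000,000

VaR as a fraction of value: z·σ = 1.960 × 2.82% = 5.5272%.
Position = $221,088 / 0.055272 = $4,000,000.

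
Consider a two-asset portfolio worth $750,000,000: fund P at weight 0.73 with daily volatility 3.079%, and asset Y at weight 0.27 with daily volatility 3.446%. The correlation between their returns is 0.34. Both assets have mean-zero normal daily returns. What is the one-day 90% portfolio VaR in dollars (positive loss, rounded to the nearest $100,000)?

σ_p² = 0.73²·3.079² + 0.27²·3.446² + 2·0.34·0.73·0.27·3.079·3.446 = 7.3398 (%²).
σ_p = √7.3398 = 2.709%.
At 90%, z = 1.282.
VaR = 1.282 × 2.709% = 3.473%; on $750,000,000 that is $26,047,500.

$26,000,000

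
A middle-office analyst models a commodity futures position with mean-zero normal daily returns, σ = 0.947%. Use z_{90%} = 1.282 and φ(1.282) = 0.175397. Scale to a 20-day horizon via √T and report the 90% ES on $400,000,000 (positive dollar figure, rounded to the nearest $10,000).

σ_{20d} = 0.947% × √20 = 4.235%.
ES multiplier = φ(z)/(1−α) = 0.175397/0.1 = 1.754.
ES = 4.235% × 1.754 = 7.428%; on $400,000,000: $29,712,000.

$29,710,000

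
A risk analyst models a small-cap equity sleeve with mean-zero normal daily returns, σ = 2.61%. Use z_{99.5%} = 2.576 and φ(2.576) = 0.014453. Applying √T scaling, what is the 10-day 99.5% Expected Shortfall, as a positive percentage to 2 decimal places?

σ_{10d} = 2.61% × √10 = 8.254%.
ES multiplier = φ(z)/(1−α) = 0.014453/0.005 = 2.891.
ES = 8.254% × 2.891 = 23.862%.

23.86%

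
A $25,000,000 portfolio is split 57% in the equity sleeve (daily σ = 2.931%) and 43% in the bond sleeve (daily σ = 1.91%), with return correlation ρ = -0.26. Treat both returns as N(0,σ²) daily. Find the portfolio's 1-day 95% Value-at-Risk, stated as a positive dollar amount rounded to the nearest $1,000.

$682,000

σ_p² = 0.57²·2.931² + 0.43²·1.91² + 2·-0.26·0.57·0.43·2.931·1.91 = 2.7522 (%²).
σ_p = √2.7522 = 1.659%.
At 95%, z = 1.645.
VaR = 1.645 × 1.659% = 2.729%; on $25,000,000 that is $682,250.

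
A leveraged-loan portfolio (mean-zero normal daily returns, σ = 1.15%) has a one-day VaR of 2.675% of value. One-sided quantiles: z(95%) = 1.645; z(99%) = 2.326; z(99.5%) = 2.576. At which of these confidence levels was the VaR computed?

99%

Implied z = VaR/σ = 2.675 / 1.15 = 2.326.
This matches z(99%) = 2.326.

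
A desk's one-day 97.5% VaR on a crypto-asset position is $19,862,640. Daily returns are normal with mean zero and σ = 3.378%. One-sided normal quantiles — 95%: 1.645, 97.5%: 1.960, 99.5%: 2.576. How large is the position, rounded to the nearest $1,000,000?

$300,000,000

VaR as a fraction of value: z·σ = 1.960 × 3.378% = 6.62088%.
Position = $19,862,640 / 0.0662088 = $300,000,000.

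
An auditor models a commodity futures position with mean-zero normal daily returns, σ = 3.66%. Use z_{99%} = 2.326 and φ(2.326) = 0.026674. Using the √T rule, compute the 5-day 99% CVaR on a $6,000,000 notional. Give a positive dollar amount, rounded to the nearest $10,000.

$1,310,000

σ_{5d} = 3.66% × √5 = 8.184%.
ES multiplier = φ(z)/(1−α) = 0.026674/0.01 = 2.667.
ES = 8.184% × 2.667 = 21.827%; on $6,000,000: $1,309,620.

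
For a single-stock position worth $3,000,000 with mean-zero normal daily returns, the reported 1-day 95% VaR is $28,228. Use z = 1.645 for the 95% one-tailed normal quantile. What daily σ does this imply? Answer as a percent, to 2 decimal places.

VaR as a fraction: $28,228 / $3,000,000 = 0.941%.
σ = VaR / z = 0.941% / 1.645 = 0.572%.

0.57%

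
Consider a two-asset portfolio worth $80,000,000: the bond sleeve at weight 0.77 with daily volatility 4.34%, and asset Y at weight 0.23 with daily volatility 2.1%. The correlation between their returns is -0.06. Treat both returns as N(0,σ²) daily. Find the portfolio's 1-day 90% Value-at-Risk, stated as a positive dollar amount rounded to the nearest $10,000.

σ_p² = 0.77²·4.34² + 0.23²·2.1² + 2·-0.06·0.77·0.23·4.34·2.1 = 11.2072 (%²).
σ_p = √11.2072 = 3.348%.
At 90%, z = 1.282.
VaR = 1.282 × 3.348% = 4.292%; on $80,000,000 that is $3,433,600.

$3,430,000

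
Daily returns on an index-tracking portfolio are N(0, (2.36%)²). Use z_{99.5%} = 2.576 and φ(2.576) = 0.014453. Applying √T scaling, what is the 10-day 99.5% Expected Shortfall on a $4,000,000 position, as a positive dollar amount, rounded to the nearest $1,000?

$863,000

σ_{10d} = 2.36% × √10 = 7.463%.
ES multiplier = φ(z)/(1−α) = 0.014453/0.005 = 2.891.
ES = 7.463% × 2.891 = 21.576%; on $4,000,000: $863,040.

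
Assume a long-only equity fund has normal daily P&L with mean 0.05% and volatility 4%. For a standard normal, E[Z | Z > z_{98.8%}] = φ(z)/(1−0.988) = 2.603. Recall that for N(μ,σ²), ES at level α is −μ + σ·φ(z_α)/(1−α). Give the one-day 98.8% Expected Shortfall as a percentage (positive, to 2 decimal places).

ES = −(0.05%) + 4% × 2.603 = 10.362%.

10.36%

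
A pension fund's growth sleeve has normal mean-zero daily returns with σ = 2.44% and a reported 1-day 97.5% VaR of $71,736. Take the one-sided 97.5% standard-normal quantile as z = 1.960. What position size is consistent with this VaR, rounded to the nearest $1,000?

$1,500,000

VaR as a fraction of value: z·σ = 1.960 × 2.44% = 4.7824%.
Position = $71,736 / 0.047824 = $1,500,000.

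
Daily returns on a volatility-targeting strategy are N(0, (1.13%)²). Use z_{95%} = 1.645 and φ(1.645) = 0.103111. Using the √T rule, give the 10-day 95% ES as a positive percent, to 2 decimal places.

7.37%

σ_{10d} = 1.13% × √10 = 3.573%.
ES multiplier = φ(z)/(1−α) = 0.103111/0.05 = 2.062.
ES = 3.573% × 2.062 = 7.368%.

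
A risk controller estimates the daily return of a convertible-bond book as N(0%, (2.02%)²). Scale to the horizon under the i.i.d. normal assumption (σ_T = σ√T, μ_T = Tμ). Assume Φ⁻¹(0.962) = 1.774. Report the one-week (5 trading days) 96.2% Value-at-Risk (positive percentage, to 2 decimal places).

σ_{5d} = 2.02% × √5 = 4.517%.
VaR = 1.774 × 4.517% = 8.013%.

8.01%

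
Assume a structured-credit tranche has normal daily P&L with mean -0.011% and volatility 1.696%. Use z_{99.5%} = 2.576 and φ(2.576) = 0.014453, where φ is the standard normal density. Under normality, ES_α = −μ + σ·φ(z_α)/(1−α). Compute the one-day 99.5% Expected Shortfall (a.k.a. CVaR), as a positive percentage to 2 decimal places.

Tail multiplier: φ(z)/(1−α) = 0.014453 / 0.005 = 2.891.
ES = −(-0.011%) + 1.696% × 2.891 = 4.914%.

4.91%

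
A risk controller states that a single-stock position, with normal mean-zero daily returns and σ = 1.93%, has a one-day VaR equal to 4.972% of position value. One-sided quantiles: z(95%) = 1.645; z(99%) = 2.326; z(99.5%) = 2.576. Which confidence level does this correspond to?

99.5%

Implied z = VaR/σ = 4.972 / 1.93 = 2.576.
This matches z(99.5%) = 2.576.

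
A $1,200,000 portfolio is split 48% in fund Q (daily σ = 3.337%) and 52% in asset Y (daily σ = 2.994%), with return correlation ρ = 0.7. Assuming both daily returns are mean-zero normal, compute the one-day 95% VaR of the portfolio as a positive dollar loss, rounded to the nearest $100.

σ_p² = 0.48²·3.337² + 0.52²·2.994² + 2·0.7·0.48·0.52·3.337·2.994 = 8.4808 (%²).
σ_p = √8.4808 = 2.912%.
At 95%, z = 1.645.
VaR = 1.645 × 2.912% = 4.790%; on $1,200,000 that is $57,480.

$57,500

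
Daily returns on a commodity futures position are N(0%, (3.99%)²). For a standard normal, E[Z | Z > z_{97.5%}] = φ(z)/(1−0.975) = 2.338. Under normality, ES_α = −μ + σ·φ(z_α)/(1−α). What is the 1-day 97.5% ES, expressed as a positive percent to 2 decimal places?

ES = 3.99% × 2.338 = 9.329%.

9.33%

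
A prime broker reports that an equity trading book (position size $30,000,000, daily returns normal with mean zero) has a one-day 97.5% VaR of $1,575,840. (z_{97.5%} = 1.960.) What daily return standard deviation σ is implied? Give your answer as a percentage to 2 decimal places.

VaR as a fraction: $1,575,840 / $30,000,000 = 5.253%.
σ = VaR / z = 5.253% / 1.960 = 2.680%.

2.68%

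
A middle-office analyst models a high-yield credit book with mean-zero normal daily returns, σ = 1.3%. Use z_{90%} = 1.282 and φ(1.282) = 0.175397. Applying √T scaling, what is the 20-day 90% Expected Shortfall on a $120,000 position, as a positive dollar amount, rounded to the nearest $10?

$12,240

σ_{20d} = 1.3% × √20 = 5.814%.
ES multiplier = φ(z)/(1−α) = 0.175397/0.1 = 1.754.
ES = 5.814% × 1.754 = 10.198%; on $120,000: $12,238.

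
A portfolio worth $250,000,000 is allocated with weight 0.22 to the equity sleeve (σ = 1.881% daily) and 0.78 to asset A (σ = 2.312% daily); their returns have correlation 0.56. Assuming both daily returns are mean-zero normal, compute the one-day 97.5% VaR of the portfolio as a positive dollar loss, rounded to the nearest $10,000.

σ_p² = 0.22²·1.881² + 0.78²·2.312² + 2·0.56·0.22·0.78·1.881·2.312 = 4.2592 (%²).
σ_p = √4.2592 = 2.064%.
At 97.5%, z = 1.960.
VaR = 1.960 × 2.064% = 4.045%; on $250,000,000 that is $10,112,500.

$10,110,000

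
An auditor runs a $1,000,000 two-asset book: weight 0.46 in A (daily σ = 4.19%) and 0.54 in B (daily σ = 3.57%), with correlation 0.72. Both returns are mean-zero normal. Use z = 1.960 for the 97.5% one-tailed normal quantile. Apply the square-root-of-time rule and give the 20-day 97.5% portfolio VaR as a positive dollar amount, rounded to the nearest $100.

σ_p = √(0.46²·4.19² + 0.54²·3.57² + 2·0.72·0.46·0.54·4.19·3.57) = 3.575%.
σ_{20d} = 3.575% × √20 = 15.988%.
VaR = 1.960 × 15.988% = 31.336%; on $1,000,000 that is $313,360.

$313,400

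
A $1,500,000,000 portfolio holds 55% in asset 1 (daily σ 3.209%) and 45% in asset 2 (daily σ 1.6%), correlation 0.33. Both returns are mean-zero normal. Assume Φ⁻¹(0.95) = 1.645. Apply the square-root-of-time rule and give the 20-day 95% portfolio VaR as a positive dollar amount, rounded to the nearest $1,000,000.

$233,000,000

σ_p = √(0.55²·3.209² + 0.45²·1.6² + 2·0.33·0.55·0.45·3.209·1.6) = 2.115%.
σ_{20d} = 2.115% × √20 = 9.459%.
VaR = 1.645 × 9.459% = 15.560%; on $1,500,000,000 that is $233,400,000.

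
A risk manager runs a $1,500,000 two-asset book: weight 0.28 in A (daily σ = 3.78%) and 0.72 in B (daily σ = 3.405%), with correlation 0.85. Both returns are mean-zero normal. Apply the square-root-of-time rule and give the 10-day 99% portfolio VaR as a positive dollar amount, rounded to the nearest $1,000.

$375,000

σ_p = √(0.28²·3.78² + 0.72²·3.405² + 2·0.85·0.28·0.72·3.78·3.405) = 3.397%.
σ_{10d} = 3.397% × √10 = 10.742%.
z(99%) = 2.326.
VaR = 2.326 × 10.742% = 24.986%; on $1,500,000 that is $374,790.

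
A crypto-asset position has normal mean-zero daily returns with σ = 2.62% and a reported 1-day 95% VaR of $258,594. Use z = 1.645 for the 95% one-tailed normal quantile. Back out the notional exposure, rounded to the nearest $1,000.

$6,000,000

VaR as a fraction of value: z·σ = 1.645 × 2.62% = 4.3099%.
Position = $258,594 / 0.043099 = $6,000,000.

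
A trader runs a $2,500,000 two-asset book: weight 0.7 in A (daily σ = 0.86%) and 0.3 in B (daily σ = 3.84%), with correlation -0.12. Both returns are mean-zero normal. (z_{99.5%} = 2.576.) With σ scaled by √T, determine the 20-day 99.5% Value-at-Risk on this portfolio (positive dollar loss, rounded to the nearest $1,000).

σ_p = √(0.7²·0.86² + 0.3²·3.84² + 2·-0.12·0.7·0.3·0.86·3.84) = 1.234%.
σ_{20d} = 1.234% × √20 = 5.519%.
VaR = 2.576 × 5.519% = 14.217%; on $2,500,000 that is $355,425.

$355,000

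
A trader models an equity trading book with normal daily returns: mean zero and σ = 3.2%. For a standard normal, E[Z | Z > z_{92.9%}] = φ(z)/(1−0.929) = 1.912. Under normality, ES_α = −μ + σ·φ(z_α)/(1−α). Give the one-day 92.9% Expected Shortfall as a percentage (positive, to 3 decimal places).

ES = 3.2% × 1.912 = 6.118%.

6.118%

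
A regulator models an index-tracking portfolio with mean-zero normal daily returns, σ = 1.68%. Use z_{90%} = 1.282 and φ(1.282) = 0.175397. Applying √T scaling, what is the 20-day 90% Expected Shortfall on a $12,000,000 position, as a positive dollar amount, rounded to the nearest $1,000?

σ_{20d} = 1.68% × √20 = 7.513%.
ES multiplier = φ(z)/(1−α) = 0.175397/0.1 = 1.754.
ES = 7.513% × 1.754 = 13.178%; on $12,000,000: $1,581,360.

$1,581,000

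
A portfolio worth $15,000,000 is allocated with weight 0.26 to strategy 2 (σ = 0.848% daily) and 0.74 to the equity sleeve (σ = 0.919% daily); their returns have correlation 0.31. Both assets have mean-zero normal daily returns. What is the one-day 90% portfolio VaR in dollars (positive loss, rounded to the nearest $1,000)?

σ_p² = 0.26²·0.848² + 0.74²·0.919² + 2·0.31·0.26·0.74·0.848·0.919 = 0.6041 (%²).
σ_p = √0.6041 = 0.777%.
At 90%, z = 1.282.
VaR = 1.282 × 0.777% = 0.996%; on $15,000,000 that is $149,400.

$149,000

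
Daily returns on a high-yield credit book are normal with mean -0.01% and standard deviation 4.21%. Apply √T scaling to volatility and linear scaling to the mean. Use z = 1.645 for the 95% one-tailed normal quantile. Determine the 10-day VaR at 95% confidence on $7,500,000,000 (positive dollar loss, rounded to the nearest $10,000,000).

σ_{10d} = 4.21% × √10 = 13.313%; μ_{10d} = 10 × -0.01% = -0.100%.
VaR = −(-0.100%) + 1.645 × 13.313% = 22.000%.
On $7,500,000,000: 0.22000 × $7,500,000,000 = $1,650,000,000.

$1,650,000,000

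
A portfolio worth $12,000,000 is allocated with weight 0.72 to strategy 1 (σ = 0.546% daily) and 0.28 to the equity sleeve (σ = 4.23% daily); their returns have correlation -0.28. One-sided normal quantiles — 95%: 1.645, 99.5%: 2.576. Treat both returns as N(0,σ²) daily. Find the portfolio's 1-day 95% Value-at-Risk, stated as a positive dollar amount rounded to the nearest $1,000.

$225,000

σ_p² = 0.72²·0.546² + 0.28²·4.23² + 2·-0.28·0.72·0.28·0.546·4.23 = 1.2966 (%²).
σ_p = √1.2966 = 1.139%.
VaR = 1.645 × 1.139% = 1.874%; on $12,000,000 that is $224,880.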